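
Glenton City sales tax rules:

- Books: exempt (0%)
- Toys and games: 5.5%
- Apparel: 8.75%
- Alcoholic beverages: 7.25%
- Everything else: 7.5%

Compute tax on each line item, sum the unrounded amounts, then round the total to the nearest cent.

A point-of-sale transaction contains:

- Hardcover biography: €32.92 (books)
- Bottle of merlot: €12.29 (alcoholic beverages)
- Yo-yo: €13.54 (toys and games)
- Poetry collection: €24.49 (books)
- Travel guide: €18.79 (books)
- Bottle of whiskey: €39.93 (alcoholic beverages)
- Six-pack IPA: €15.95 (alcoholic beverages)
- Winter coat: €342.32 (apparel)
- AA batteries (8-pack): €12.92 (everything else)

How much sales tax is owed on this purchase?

Hardcover biography €32.92: books → 0% → €0.00
Bottle of merlot €12.29: alcoholic beverages → 7.25% → €0.891025
Yo-yo €13.54: toys and games → 5.5% → €0.7447
Poetry collection €24.49: books → 0% → €0.00
Travel guide €18.79: books → 0% → €0.00
Bottle of whiskey €39.93: alcoholic beverages → 7.25% → €2.894925
Six-pack IPA €15.95: alcoholic beverages → 7.25% → €1.156375
Winter coat €342.32: apparel → 8.75% → €29.953
AA batteries (8-pack) €12.92: everything else → 7.5% → €0.969
Unrounded tax sum = €36.609025 → €36.61

€36.61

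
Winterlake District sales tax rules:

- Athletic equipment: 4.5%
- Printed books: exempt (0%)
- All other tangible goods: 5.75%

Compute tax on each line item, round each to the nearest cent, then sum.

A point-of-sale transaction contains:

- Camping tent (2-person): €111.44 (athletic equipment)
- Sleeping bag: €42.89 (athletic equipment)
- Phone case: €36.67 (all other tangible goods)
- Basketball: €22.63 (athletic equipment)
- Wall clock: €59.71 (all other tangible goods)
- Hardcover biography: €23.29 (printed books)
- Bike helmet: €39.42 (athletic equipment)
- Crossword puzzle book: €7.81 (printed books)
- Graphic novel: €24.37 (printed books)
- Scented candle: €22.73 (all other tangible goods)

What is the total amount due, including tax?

Camping tent (2-person) €111.44: athletic equipment → 4.5% → €5.01
Sleeping bag €42.89: athletic equipment → 4.5% → €1.93
Phone case €36.67: all other tangible goods → 5.75% → €2.11
Basketball €22.63: athletic equipment → 4.5% → €1.02
Wall clock €59.71: all other tangible goods → 5.75% → €3.43
Hardcover biography €23.29: printed books → 0% → €0.00
Bike helmet €39.42: athletic equipment → 4.5% → €1.77
Crossword puzzle book €7.81: printed books → 0% → €0.00
Graphic novel €24.37: printed books → 0% → €0.00
Scented candle €22.73: all other tangible goods → 5.75% → €1.31
Subtotal = €390.96; tax = €16.58; total due = €407.54

€407.54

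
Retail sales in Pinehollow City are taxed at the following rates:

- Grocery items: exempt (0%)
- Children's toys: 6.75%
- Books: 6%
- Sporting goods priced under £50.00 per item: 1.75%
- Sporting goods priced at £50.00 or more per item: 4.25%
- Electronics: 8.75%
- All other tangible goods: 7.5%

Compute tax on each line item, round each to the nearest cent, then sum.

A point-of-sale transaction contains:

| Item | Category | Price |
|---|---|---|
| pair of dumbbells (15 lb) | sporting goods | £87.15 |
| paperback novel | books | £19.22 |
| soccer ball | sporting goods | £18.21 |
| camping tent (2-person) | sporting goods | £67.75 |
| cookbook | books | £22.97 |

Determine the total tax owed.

Pair of dumbbells (15 lb) £87.15: sporting goods, £50.00 or more → 4.25% → £3.70
Paperback novel £19.22: books → 6% → £1.15
Soccer ball £18.21: sporting goods, under £50.00 → 1.75% → £0.32
Camping tent (2-person) £67.75: sporting goods, £50.00 or more → 4.25% → £2.88
Cookbook £22.97: books → 6% → £1.38
Total tax = £3.70 + £1.15 + £0.32 + £2.88 + £1.38 = £9.43

£9.43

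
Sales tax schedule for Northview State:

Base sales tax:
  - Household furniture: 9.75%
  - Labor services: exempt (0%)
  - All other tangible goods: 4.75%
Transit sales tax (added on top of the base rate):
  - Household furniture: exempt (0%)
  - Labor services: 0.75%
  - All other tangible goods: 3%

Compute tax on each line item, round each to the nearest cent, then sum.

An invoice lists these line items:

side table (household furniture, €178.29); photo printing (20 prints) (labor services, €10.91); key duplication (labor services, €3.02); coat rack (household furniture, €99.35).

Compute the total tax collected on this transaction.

Side table €178.29: household furniture → 9.75% + 0% transit = 9.75% → €17.38
Photo printing (20 prints) €10.91: labor services → 0% + 0.75% transit = 0.75% → €0.08
Key duplication €3.02: labor services → 0% + 0.75% transit = 0.75% → €0.02
Coat rack €99.35: household furniture → 9.75% + 0% transit = 9.75% → €9.69
Total tax = €17.38 + €0.08 + €0.02 + €9.69 = €27.17

€27.17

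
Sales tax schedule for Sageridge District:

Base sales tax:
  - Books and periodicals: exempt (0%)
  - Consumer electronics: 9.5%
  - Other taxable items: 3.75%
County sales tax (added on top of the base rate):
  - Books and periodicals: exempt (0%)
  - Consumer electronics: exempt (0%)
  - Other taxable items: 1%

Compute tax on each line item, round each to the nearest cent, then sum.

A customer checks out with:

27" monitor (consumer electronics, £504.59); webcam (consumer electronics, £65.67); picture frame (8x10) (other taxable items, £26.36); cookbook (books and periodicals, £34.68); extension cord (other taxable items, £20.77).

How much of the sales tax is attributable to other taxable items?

£2.24

Picture frame (8x10) £26.36: other taxable items → 3.75% + 1% county = 4.75% → £1.25
Extension cord £20.77: other taxable items → 3.75% + 1% county = 4.75% → £0.99
Tax on other taxable items = £1.25 + £0.99 = £2.24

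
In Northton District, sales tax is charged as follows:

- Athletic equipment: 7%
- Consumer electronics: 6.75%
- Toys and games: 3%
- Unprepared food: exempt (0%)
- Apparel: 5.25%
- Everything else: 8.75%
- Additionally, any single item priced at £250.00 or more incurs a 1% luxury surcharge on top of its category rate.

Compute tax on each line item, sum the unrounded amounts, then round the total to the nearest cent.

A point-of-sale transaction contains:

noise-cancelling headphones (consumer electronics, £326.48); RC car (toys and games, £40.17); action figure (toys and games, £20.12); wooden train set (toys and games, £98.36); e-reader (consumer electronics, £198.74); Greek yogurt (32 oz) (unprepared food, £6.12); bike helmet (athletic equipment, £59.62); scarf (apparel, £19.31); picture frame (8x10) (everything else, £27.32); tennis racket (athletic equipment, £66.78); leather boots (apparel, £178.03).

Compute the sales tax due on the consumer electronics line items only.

£38.72

Noise-cancelling headphones £326.48: consumer electronics → 6.75% + 1% surcharge = 7.75% → £25.3022
E-reader £198.74: consumer electronics → 6.75% → £13.41495
Tax on consumer electronics: unrounded sum = £38.71715 → £38.72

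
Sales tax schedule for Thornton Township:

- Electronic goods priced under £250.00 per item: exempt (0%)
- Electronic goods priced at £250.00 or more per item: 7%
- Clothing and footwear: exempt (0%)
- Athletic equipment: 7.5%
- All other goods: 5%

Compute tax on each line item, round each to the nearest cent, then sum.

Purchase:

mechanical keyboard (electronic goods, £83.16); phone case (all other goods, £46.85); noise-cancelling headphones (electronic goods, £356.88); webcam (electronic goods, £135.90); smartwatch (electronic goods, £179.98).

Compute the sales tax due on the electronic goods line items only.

£24.98

Mechanical keyboard £83.16: electronic goods, under £250.00 → 0% → £0.00
Noise-cancelling headphones £356.88: electronic goods, £250.00 or more → 7% → £24.98
Webcam £135.90: electronic goods, under £250.00 → 0% → £0.00
Smartwatch £179.98: electronic goods, under £250.00 → 0% → £0.00
Tax on electronic goods = £0.00 + £24.98 + £0.00 + £0.00 = £24.98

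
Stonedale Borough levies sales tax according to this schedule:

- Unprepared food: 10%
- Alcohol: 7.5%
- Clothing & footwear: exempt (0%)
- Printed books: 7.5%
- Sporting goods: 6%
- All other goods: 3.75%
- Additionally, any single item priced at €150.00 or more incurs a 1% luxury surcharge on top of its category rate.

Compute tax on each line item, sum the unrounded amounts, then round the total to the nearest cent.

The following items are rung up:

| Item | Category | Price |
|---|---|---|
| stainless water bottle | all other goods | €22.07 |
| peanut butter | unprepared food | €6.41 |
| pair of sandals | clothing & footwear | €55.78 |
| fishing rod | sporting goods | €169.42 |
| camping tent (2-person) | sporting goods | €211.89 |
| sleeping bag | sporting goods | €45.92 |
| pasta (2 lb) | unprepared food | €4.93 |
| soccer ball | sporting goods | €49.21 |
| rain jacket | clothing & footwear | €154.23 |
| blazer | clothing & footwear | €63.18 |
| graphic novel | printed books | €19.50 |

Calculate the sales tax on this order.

Stainless water bottle €22.07: all other goods → 3.75% → €0.827625
Peanut butter €6.41: unprepared food → 10% → €0.641
Pair of sandals €55.78: clothing & footwear → 0% → €0.00
Fishing rod €169.42: sporting goods → 6% + 1% surcharge = 7% → €11.8594
Camping tent (2-person) €211.89: sporting goods → 6% + 1% surcharge = 7% → €14.8323
Sleeping bag €45.92: sporting goods → 6% → €2.7552
Pasta (2 lb) €4.93: unprepared food → 10% → €0.493
Soccer ball €49.21: sporting goods → 6% → €2.9526
Rain jacket €154.23: clothing & footwear → 0% + 1% surcharge = 1% → €1.5423
Blazer €63.18: clothing & footwear → 0% → €0.00
Graphic novel €19.50: printed books → 7.5% → €1.4625
Unrounded tax sum = €37.365925 → €37.37

€37.37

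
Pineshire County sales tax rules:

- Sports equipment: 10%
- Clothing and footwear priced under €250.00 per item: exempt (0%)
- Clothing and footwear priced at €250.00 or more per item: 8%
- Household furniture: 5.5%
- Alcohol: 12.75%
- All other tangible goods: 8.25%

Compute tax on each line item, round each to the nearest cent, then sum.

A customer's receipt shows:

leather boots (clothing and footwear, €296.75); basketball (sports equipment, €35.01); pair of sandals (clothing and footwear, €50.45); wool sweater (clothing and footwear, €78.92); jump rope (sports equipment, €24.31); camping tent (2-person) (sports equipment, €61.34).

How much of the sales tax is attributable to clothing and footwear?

€23.74

Leather boots €296.75: clothing and footwear, €250.00 or more → 8% → €23.74
Pair of sandals €50.45: clothing and footwear, under €250.00 → 0% → €0.00
Wool sweater €78.92: clothing and footwear, under €250.00 → 0% → €0.00
Tax on clothing and footwear = €23.74 + €0.00 + €0.00 = €23.74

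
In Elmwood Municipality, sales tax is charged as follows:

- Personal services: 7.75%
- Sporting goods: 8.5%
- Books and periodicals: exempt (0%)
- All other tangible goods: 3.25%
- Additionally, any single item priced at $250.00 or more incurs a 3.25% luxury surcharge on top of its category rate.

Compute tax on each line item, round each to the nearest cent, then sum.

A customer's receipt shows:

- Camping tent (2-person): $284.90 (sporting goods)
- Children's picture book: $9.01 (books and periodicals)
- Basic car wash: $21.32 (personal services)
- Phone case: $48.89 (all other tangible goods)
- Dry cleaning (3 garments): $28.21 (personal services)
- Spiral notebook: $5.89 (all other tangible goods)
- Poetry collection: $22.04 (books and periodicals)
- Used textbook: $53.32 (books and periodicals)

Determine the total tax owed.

$39.10

Camping tent (2-person) $284.90: sporting goods → 8.5% + 3.25% surcharge = 11.75% → $33.48
Children's picture book $9.01: books and periodicals → 0% → $0.00
Basic car wash $21.32: personal services → 7.75% → $1.65
Phone case $48.89: all other tangible goods → 3.25% → $1.59
Dry cleaning (3 garments) $28.21: personal services → 7.75% → $2.19
Spiral notebook $5.89: all other tangible goods → 3.25% → $0.19
Poetry collection $22.04: books and periodicals → 0% → $0.00
Used textbook $53.32: books and periodicals → 0% → $0.00
Total tax = $33.48 + $1.65 + $1.59 + $2.19 + $0.19 = $39.10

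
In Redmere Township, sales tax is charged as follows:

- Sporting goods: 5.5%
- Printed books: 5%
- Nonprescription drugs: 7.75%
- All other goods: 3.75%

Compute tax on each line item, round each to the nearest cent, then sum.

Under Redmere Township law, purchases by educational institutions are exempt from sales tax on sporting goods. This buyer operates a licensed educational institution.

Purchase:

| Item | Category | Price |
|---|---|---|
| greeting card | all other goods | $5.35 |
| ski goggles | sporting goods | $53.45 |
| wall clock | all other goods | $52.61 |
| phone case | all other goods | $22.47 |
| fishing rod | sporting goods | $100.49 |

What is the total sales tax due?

$3.01

Greeting card $5.35: all other goods → 3.75% → $0.20
Ski goggles $53.45: sporting goods, buyer-exempt → 0% → $0.00
Wall clock $52.61: all other goods → 3.75% → $1.97
Phone case $22.47: all other goods → 3.75% → $0.84
Fishing rod $100.49: sporting goods, buyer-exempt → 0% → $0.00
Total tax = $0.20 + $1.97 + $0.84 = $3.01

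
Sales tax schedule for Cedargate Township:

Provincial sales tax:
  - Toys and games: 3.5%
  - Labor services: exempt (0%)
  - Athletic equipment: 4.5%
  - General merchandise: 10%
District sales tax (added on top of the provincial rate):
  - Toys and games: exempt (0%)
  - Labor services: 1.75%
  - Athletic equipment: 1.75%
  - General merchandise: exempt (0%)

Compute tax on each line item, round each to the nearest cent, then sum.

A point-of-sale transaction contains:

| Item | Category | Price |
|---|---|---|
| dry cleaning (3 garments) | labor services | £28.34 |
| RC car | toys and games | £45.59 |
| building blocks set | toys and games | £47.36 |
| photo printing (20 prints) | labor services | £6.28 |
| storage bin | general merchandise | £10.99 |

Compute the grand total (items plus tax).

£143.53

Dry cleaning (3 garments) £28.34: labor services → 0% + 1.75% district = 1.75% → £0.50
RC car £45.59: toys and games → 3.5% + 0% district = 3.5% → £1.60
Building blocks set £47.36: toys and games → 3.5% + 0% district = 3.5% → £1.66
Photo printing (20 prints) £6.28: labor services → 0% + 1.75% district = 1.75% → £0.11
Storage bin £10.99: general merchandise → 10% + 0% district = 10% → £1.10
Subtotal = £138.56; tax = £4.97; total due = £143.53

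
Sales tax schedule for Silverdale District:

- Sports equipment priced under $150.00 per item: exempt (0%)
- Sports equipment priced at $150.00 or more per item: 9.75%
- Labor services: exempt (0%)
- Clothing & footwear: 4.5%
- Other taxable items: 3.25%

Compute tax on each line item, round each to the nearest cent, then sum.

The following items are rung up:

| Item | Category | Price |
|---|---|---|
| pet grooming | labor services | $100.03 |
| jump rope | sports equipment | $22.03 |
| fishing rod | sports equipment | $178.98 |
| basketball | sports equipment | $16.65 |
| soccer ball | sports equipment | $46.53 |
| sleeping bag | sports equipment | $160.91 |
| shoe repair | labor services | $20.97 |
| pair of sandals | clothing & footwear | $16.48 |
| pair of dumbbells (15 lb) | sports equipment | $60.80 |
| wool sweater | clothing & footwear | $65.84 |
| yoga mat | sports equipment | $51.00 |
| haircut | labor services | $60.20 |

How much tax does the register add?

Pet grooming $100.03: labor services → 0% → $0.00
Jump rope $22.03: sports equipment, under $150.00 → 0% → $0.00
Fishing rod $178.98: sports equipment, $150.00 or more → 9.75% → $17.45
Basketball $16.65: sports equipment, under $150.00 → 0% → $0.00
Soccer ball $46.53: sports equipment, under $150.00 → 0% → $0.00
Sleeping bag $160.91: sports equipment, $150.00 or more → 9.75% → $15.69
Shoe repair $20.97: labor services → 0% → $0.00
Pair of sandals $16.48: clothing & footwear → 4.5% → $0.74
Pair of dumbbells (15 lb) $60.80: sports equipment, under $150.00 → 0% → $0.00
Wool sweater $65.84: clothing & footwear → 4.5% → $2.96
Yoga mat $51.00: sports equipment, under $150.00 → 0% → $0.00
Haircut $60.20: labor services → 0% → $0.00
Total tax = $17.45 + $15.69 + $0.74 + $2.96 = $36.84

$36.84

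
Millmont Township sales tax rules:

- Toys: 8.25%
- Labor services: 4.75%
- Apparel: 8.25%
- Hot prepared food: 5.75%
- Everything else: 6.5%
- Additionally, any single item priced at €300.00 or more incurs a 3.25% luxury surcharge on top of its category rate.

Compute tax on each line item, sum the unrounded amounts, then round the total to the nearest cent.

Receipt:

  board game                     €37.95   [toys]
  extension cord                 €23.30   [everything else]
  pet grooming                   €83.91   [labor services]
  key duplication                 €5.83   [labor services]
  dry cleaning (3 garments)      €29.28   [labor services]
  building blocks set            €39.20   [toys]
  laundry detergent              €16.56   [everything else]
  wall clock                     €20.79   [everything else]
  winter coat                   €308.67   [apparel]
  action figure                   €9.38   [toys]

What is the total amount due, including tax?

€627.10

Board game €37.95: toys → 8.25% → €3.130875
Extension cord €23.30: everything else → 6.5% → €1.5145
Pet grooming €83.91: labor services → 4.75% → €3.985725
Key duplication €5.83: labor services → 4.75% → €0.276925
Dry cleaning (3 garments) €29.28: labor services → 4.75% → €1.3908
Building blocks set €39.20: toys → 8.25% → €3.234
Laundry detergent €16.56: everything else → 6.5% → €1.0764
Wall clock €20.79: everything else → 6.5% → €1.35135
Winter coat €308.67: apparel → 8.25% + 3.25% surcharge = 11.5% → €35.49705
Action figure €9.38: toys → 8.25% → €0.77385
Subtotal = €574.87; unrounded tax = €52.231475 → €52.23; total due = €627.10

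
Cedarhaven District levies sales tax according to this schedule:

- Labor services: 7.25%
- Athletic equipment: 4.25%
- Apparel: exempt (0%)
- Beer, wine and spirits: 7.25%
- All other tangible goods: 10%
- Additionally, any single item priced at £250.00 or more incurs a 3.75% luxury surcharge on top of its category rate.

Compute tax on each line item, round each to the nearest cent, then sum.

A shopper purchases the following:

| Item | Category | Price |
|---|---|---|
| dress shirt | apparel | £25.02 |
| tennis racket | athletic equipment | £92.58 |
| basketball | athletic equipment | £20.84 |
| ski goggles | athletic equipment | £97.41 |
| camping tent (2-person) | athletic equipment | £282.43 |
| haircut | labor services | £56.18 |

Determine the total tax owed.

Dress shirt £25.02: apparel → 0% → £0.00
Tennis racket £92.58: athletic equipment → 4.25% → £3.93
Basketball £20.84: athletic equipment → 4.25% → £0.89
Ski goggles £97.41: athletic equipment → 4.25% → £4.14
Camping tent (2-person) £282.43: athletic equipment → 4.25% + 3.75% surcharge = 8% → £22.59
Haircut £56.18: labor services → 7.25% → £4.07
Total tax = £3.93 + £0.89 + £4.14 + £22.59 + £4.07 = £35.62

£35.62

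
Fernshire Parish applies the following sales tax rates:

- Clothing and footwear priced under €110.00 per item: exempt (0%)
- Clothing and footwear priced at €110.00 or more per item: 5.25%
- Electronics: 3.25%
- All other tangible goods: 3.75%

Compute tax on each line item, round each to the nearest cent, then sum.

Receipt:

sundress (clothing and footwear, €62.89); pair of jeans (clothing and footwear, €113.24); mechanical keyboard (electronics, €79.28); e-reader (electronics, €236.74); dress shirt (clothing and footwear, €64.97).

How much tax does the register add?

€16.22

Sundress €62.89: clothing and footwear, under €110.00 → 0% → €0.00
Pair of jeans €113.24: clothing and footwear, €110.00 or more → 5.25% → €5.95
Mechanical keyboard €79.28: electronics → 3.25% → €2.58
E-reader €236.74: electronics → 3.25% → €7.69
Dress shirt €64.97: clothing and footwear, under €110.00 → 0% → €0.00
Total tax = €5.95 + €2.58 + €7.69 = €16.22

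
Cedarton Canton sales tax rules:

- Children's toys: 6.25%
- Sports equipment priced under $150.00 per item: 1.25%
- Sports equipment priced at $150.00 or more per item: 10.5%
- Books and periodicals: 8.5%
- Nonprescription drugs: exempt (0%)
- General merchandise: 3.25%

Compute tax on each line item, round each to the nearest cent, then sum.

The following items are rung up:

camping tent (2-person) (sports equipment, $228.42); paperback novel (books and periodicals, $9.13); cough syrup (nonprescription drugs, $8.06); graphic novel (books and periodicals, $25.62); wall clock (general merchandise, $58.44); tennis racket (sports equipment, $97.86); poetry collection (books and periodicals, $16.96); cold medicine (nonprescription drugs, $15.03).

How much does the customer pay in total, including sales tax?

$491.02

Camping tent (2-person) $228.42: sports equipment, $150.00 or more → 10.5% → $23.98
Paperback novel $9.13: books and periodicals → 8.5% → $0.78
Cough syrup $8.06: nonprescription drugs → 0% → $0.00
Graphic novel $25.62: books and periodicals → 8.5% → $2.18
Wall clock $58.44: general merchandise → 3.25% → $1.90
Tennis racket $97.86: sports equipment, under $150.00 → 1.25% → $1.22
Poetry collection $16.96: books and periodicals → 8.5% → $1.44
Cold medicine $15.03: nonprescription drugs → 0% → $0.00
Subtotal = $459.52; tax = $31.50; total due = $491.02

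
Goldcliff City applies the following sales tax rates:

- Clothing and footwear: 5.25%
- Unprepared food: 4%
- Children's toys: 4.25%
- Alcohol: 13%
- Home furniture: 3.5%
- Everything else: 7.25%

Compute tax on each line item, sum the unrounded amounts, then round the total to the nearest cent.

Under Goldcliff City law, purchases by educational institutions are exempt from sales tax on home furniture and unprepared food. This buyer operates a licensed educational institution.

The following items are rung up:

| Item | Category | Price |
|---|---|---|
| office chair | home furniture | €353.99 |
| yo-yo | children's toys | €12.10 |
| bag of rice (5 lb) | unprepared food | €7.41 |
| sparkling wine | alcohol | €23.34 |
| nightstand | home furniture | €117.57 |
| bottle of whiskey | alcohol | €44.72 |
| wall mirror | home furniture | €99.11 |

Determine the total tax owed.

€9.36

Office chair €353.99: home furniture, buyer-exempt → 0% → €0.00
Yo-yo €12.10: children's toys → 4.25% → €0.51425
Bag of rice (5 lb) €7.41: unprepared food, buyer-exempt → 0% → €0.00
Sparkling wine €23.34: alcohol → 13% → €3.0342
Nightstand €117.57: home furniture, buyer-exempt → 0% → €0.00
Bottle of whiskey €44.72: alcohol → 13% → €5.8136
Wall mirror €99.11: home furniture, buyer-exempt → 0% → €0.00
Unrounded tax sum = €9.36205 → €9.36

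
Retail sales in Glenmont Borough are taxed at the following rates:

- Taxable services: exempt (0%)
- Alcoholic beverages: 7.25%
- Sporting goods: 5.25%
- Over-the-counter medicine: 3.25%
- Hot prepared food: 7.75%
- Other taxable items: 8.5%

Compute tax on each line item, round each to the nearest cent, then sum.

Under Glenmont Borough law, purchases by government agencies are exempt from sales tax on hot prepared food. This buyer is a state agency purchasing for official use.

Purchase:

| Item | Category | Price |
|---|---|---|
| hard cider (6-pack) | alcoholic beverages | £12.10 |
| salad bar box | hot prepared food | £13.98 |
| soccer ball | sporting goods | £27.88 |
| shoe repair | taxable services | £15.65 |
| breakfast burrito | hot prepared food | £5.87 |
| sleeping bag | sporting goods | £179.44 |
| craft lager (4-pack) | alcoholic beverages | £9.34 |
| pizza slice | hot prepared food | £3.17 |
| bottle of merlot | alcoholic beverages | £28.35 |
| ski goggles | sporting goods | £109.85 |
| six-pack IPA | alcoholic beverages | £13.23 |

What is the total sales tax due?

Hard cider (6-pack) £12.10: alcoholic beverages → 7.25% → £0.88
Salad bar box £13.98: hot prepared food, buyer-exempt → 0% → £0.00
Soccer ball £27.88: sporting goods → 5.25% → £1.46
Shoe repair £15.65: taxable services → 0% → £0.00
Breakfast burrito £5.87: hot prepared food, buyer-exempt → 0% → £0.00
Sleeping bag £179.44: sporting goods → 5.25% → £9.42
Craft lager (4-pack) £9.34: alcoholic beverages → 7.25% → £0.68
Pizza slice £3.17: hot prepared food, buyer-exempt → 0% → £0.00
Bottle of merlot £28.35: alcoholic beverages → 7.25% → £2.06
Ski goggles £109.85: sporting goods → 5.25% → £5.77
Six-pack IPA £13.23: alcoholic beverages → 7.25% → £0.96
Total tax = £0.88 + £1.46 + £9.42 + £0.68 + £2.06 + £5.77 + £0.96 = £21.23

£21.23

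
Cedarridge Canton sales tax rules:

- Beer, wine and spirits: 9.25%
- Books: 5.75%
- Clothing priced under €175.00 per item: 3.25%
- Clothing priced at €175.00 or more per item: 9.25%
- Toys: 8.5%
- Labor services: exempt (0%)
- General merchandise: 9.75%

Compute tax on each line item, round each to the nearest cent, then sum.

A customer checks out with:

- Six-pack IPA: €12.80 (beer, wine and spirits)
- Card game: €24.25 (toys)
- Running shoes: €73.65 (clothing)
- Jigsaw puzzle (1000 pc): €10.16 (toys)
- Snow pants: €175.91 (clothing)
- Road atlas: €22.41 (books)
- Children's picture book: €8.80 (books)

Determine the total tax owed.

€24.56

Six-pack IPA €12.80: beer, wine and spirits → 9.25% → €1.18
Card game €24.25: toys → 8.5% → €2.06
Running shoes €73.65: clothing, under €175.00 → 3.25% → €2.39
Jigsaw puzzle (1000 pc) €10.16: toys → 8.5% → €0.86
Snow pants €175.91: clothing, €175.00 or more → 9.25% → €16.27
Road atlas €22.41: books → 5.75% → €1.29
Children's picture book €8.80: books → 5.75% → €0.51
Total tax = €1.18 + €2.06 + €2.39 + €0.86 + €16.27 + €1.29 + €0.51 = €24.56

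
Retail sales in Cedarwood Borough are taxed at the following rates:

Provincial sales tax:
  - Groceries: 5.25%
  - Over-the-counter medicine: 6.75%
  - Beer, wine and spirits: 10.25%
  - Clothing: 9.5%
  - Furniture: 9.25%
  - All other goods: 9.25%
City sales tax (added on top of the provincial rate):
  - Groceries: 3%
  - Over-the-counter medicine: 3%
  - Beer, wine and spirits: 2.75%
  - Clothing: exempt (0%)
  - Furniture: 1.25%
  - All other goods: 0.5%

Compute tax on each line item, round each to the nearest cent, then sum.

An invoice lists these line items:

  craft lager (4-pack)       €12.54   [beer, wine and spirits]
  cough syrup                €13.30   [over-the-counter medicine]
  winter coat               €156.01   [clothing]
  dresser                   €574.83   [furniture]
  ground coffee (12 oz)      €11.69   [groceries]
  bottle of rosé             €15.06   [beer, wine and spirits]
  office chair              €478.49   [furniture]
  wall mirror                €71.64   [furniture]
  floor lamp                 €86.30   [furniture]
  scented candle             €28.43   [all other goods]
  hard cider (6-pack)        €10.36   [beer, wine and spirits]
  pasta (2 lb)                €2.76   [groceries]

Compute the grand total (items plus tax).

€1613.61

Craft lager (4-pack) €12.54: beer, wine and spirits → 10.25% + 2.75% city = 13% → €1.63
Cough syrup €13.30: over-the-counter medicine → 6.75% + 3% city = 9.75% → €1.30
Winter coat €156.01: clothing → 9.5% + 0% city = 9.5% → €14.82
Dresser €574.83: furniture → 9.25% + 1.25% city = 10.5% → €60.36
Ground coffee (12 oz) €11.69: groceries → 5.25% + 3% city = 8.25% → €0.96
Bottle of rosé €15.06: beer, wine and spirits → 10.25% + 2.75% city = 13% → €1.96
Office chair €478.49: furniture → 9.25% + 1.25% city = 10.5% → €50.24
Wall mirror €71.64: furniture → 9.25% + 1.25% city = 10.5% → €7.52
Floor lamp €86.30: furniture → 9.25% + 1.25% city = 10.5% → €9.06
Scented candle €28.43: all other goods → 9.25% + 0.5% city = 9.75% → €2.77
Hard cider (6-pack) €10.36: beer, wine and spirits → 10.25% + 2.75% city = 13% → €1.35
Pasta (2 lb) €2.76: groceries → 5.25% + 3% city = 8.25% → €0.23
Subtotal = €1461.41; tax = €152.20; total due = €1613.61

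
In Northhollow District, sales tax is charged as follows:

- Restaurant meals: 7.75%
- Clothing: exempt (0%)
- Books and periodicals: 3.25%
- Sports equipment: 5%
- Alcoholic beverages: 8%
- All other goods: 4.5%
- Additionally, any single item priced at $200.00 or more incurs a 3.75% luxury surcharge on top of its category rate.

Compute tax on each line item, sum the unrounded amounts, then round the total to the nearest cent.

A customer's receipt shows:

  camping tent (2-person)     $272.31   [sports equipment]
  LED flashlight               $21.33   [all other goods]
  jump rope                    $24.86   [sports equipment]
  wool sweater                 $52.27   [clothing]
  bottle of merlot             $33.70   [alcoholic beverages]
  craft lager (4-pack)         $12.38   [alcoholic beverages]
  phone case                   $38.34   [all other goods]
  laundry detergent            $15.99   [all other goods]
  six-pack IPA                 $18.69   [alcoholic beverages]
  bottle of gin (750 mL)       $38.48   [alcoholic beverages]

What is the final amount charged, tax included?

$565.08

Camping tent (2-person) $272.31: sports equipment → 5% + 3.75% surcharge = 8.75% → $23.827125
LED flashlight $21.33: all other goods → 4.5% → $0.95985
Jump rope $24.86: sports equipment → 5% → $1.243
Wool sweater $52.27: clothing → 0% → $0.00
Bottle of merlot $33.70: alcoholic beverages → 8% → $2.696
Craft lager (4-pack) $12.38: alcoholic beverages → 8% → $0.9904
Phone case $38.34: all other goods → 4.5% → $1.7253
Laundry detergent $15.99: all other goods → 4.5% → $0.71955
Six-pack IPA $18.69: alcoholic beverages → 8% → $1.4952
Bottle of gin (750 mL) $38.48: alcoholic beverages → 8% → $3.0784
Subtotal = $528.35; unrounded tax = $36.734825 → $36.73; total due = $565.08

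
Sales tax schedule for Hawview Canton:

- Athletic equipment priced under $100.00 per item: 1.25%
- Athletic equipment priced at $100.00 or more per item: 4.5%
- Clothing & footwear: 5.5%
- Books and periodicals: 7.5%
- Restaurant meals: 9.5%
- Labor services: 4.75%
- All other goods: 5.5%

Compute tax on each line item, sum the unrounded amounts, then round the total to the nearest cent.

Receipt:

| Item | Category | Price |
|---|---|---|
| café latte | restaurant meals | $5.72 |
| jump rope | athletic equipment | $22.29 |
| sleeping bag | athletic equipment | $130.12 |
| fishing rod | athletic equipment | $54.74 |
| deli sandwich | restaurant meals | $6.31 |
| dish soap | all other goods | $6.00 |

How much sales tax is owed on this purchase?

$8.29

Café latte $5.72: restaurant meals → 9.5% → $0.5434
Jump rope $22.29: athletic equipment, under $100.00 → 1.25% → $0.278625
Sleeping bag $130.12: athletic equipment, $100.00 or more → 4.5% → $5.8554
Fishing rod $54.74: athletic equipment, under $100.00 → 1.25% → $0.68425
Deli sandwich $6.31: restaurant meals → 9.5% → $0.59945
Dish soap $6.00: all other goods → 5.5% → $0.33
Unrounded tax sum = $8.291125 → $8.29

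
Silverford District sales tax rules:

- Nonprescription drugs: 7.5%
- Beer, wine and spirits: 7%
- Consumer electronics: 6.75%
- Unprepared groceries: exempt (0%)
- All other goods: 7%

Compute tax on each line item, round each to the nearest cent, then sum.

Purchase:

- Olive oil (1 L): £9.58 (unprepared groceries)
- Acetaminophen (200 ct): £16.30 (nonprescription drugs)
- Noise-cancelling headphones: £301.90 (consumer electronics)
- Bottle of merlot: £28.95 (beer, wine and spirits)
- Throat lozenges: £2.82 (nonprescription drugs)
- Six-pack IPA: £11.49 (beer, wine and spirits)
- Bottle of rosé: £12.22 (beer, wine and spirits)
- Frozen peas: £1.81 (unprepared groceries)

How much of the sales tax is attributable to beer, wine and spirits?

£3.69

Bottle of merlot £28.95: beer, wine and spirits → 7% → £2.03
Six-pack IPA £11.49: beer, wine and spirits → 7% → £0.80
Bottle of rosé £12.22: beer, wine and spirits → 7% → £0.86
Tax on beer, wine and spirits = £2.03 + £0.80 + £0.86 = £3.69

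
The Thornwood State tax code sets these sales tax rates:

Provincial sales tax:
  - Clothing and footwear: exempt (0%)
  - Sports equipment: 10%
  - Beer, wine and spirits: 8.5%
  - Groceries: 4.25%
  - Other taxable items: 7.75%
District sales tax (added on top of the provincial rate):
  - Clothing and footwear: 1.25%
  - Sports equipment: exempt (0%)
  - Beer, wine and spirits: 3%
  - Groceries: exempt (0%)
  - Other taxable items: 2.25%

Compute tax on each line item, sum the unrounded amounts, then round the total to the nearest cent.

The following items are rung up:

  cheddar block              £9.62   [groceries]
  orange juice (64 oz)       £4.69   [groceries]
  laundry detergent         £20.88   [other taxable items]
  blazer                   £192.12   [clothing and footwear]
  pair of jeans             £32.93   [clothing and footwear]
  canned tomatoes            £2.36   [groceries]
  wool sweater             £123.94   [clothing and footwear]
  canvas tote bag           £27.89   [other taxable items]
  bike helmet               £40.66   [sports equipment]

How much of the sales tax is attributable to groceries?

£0.71

Cheddar block £9.62: groceries → 4.25% + 0% district = 4.25% → £0.40885
Orange juice (64 oz) £4.69: groceries → 4.25% + 0% district = 4.25% → £0.199325
Canned tomatoes £2.36: groceries → 4.25% + 0% district = 4.25% → £0.1003
Tax on groceries: unrounded sum = £0.708475 → £0.71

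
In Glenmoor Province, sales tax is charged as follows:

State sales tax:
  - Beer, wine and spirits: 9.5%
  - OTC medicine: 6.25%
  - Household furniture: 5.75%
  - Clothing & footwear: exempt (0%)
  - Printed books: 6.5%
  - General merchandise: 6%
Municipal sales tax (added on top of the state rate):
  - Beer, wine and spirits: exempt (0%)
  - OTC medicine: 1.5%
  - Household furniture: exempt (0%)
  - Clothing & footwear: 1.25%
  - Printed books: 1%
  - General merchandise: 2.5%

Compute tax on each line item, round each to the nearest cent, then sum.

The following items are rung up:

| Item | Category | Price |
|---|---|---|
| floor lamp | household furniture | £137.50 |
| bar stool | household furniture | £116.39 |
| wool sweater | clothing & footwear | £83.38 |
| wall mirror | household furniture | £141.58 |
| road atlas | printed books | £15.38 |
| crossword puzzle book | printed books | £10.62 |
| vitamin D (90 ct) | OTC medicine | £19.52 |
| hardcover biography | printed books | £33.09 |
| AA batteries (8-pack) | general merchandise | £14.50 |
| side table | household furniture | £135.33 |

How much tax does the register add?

Floor lamp £137.50: household furniture → 5.75% + 0% municipal = 5.75% → £7.91
Bar stool £116.39: household furniture → 5.75% + 0% municipal = 5.75% → £6.69
Wool sweater £83.38: clothing & footwear → 0% + 1.25% municipal = 1.25% → £1.04
Wall mirror £141.58: household furniture → 5.75% + 0% municipal = 5.75% → £8.14
Road atlas £15.38: printed books → 6.5% + 1% municipal = 7.5% → £1.15
Crossword puzzle book £10.62: printed books → 6.5% + 1% municipal = 7.5% → £0.80
Vitamin D (90 ct) £19.52: OTC medicine → 6.25% + 1.5% municipal = 7.75% → £1.51
Hardcover biography £33.09: printed books → 6.5% + 1% municipal = 7.5% → £2.48
AA batteries (8-pack) £14.50: general merchandise → 6% + 2.5% municipal = 8.5% → £1.23
Side table £135.33: household furniture → 5.75% + 0% municipal = 5.75% → £7.78
Total tax = £7.91 + £6.69 + £1.04 + £8.14 + £1.15 + £0.80 + £1.51 + £2.48 + £1.23 + £7.78 = £38.73

£38.73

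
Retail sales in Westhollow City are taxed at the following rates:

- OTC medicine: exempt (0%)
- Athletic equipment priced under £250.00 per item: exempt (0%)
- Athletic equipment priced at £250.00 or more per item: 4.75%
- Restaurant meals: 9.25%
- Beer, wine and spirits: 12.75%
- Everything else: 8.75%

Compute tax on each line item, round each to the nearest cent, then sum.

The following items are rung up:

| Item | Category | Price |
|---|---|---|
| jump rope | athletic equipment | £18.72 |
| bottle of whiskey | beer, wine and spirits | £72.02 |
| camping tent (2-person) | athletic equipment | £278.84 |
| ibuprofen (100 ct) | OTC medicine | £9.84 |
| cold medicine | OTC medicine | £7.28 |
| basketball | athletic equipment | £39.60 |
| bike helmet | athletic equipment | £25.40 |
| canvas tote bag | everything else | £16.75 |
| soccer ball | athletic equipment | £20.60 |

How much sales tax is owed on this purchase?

Jump rope £18.72: athletic equipment, under £250.00 → 0% → £0.00
Bottle of whiskey £72.02: beer, wine and spirits → 12.75% → £9.18
Camping tent (2-person) £278.84: athletic equipment, £250.00 or more → 4.75% → £13.24
Ibuprofen (100 ct) £9.84: OTC medicine → 0% → £0.00
Cold medicine £7.28: OTC medicine → 0% → £0.00
Basketball £39.60: athletic equipment, under £250.00 → 0% → £0.00
Bike helmet £25.40: athletic equipment, under £250.00 → 0% → £0.00
Canvas tote bag £16.75: everything else → 8.75% → £1.47
Soccer ball £20.60: athletic equipment, under £250.00 → 0% → £0.00
Total tax = £9.18 + £13.24 + £1.47 = £23.89

£23.89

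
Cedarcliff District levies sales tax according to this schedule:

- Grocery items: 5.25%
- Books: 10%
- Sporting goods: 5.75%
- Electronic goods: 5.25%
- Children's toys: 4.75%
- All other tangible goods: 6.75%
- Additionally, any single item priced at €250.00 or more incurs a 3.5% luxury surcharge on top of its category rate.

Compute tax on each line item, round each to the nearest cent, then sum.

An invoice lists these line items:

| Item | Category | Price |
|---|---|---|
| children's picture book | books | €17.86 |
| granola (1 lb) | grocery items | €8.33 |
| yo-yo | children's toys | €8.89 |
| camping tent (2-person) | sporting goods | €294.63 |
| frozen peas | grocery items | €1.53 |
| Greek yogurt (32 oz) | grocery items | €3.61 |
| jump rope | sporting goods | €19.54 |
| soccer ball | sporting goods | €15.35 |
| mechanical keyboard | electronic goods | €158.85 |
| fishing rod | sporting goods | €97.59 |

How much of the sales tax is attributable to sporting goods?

€34.86

Camping tent (2-person) €294.63: sporting goods → 5.75% + 3.5% surcharge = 9.25% → €27.25
Jump rope €19.54: sporting goods → 5.75% → €1.12
Soccer ball €15.35: sporting goods → 5.75% → €0.88
Fishing rod €97.59: sporting goods → 5.75% → €5.61
Tax on sporting goods = €27.25 + €1.12 + €0.88 + €5.61 = €34.86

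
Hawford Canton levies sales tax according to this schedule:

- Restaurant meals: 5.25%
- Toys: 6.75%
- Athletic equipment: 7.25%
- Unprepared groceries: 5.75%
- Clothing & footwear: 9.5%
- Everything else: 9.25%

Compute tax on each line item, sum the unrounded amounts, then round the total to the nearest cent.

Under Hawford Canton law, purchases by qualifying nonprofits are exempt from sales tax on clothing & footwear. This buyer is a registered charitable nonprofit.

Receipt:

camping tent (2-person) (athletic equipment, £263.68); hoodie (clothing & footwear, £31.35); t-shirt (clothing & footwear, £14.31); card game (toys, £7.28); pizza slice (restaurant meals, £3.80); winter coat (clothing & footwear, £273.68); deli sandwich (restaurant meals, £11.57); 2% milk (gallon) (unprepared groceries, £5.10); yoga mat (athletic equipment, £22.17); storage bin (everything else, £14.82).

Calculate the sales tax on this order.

Camping tent (2-person) £263.68: athletic equipment → 7.25% → £19.1168
Hoodie £31.35: clothing & footwear, buyer-exempt → 0% → £0.00
T-shirt £14.31: clothing & footwear, buyer-exempt → 0% → £0.00
Card game £7.28: toys → 6.75% → £0.4914
Pizza slice £3.80: restaurant meals → 5.25% → £0.1995
Winter coat £273.68: clothing & footwear, buyer-exempt → 0% → £0.00
Deli sandwich £11.57: restaurant meals → 5.25% → £0.607425
2% milk (gallon) £5.10: unprepared groceries → 5.75% → £0.29325
Yoga mat £22.17: athletic equipment → 7.25% → £1.607325
Storage bin £14.82: everything else → 9.25% → £1.37085
Unrounded tax sum = £23.68655 → £23.69

£23.69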